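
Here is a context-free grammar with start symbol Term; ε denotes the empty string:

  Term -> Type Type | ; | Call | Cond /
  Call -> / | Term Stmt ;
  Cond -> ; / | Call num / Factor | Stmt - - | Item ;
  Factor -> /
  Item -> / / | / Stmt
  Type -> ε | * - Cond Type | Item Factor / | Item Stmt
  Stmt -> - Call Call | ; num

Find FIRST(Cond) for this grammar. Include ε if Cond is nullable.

Cond -> ; / contributes {;}.
From Cond -> Call num / Factor: add FIRST(Call) = { *, -, /, ; }.
From Cond -> Stmt - -: add FIRST(Stmt) = { -, ; }.
From Cond -> Item ;: add FIRST(Item) = { / }.
Union: FIRST(Cond) = { *, -, /, ; }.

{ *, -, /, ; }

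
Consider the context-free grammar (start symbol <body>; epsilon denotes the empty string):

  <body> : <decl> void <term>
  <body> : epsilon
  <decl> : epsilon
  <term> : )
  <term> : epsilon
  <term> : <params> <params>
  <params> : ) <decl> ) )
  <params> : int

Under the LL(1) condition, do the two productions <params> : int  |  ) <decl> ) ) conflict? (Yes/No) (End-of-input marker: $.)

No

FIRST(int) = { int } and FIRST() <decl> ) )) = { ) }.
The FIRST sets are disjoint and neither alternative is nullable — no conflict.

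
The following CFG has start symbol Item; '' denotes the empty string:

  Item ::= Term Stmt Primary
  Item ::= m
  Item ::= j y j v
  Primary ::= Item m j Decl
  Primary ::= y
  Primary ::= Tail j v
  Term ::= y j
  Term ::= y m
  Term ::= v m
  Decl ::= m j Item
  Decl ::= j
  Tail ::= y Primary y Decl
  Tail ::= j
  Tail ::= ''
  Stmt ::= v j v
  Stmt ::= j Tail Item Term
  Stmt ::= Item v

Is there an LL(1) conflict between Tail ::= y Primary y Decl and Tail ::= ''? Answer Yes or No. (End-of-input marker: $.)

Yes

FIRST(y Primary y Decl) = { y } and FIRST('') = { '' }.
The second alternative is nullable and FOLLOW(Tail) = { j, m, v, y } shares y with FIRST of the first — conflict.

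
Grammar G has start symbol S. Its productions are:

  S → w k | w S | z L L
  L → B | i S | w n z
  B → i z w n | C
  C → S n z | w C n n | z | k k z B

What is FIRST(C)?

From C → S n z: add FIRST(S) = { w, z }.
C → w C n n contributes {w}.
C → z contributes {z}.
C → k k z B contributes {k}.
Union: FIRST(C) = { k, w, z }.

{ k, w, z }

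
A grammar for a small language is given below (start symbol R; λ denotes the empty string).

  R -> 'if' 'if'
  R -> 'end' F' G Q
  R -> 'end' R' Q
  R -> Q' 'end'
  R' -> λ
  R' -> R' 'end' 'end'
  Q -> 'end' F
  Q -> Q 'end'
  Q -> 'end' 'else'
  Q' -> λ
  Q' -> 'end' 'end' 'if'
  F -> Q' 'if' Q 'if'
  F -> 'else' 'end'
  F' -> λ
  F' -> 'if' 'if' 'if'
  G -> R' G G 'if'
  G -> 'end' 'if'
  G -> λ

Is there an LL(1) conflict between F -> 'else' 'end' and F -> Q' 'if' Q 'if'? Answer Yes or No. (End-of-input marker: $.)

FIRST('else' 'end') = { 'else' } and FIRST(Q' 'if' Q 'if') = { 'end', 'if' }.
The FIRST sets are disjoint and neither alternative is nullable — no conflict.

No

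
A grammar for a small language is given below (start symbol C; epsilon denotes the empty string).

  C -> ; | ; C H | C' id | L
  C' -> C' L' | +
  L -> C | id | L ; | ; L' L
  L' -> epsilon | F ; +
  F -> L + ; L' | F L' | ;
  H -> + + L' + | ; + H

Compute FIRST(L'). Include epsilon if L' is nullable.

L' -> epsilon contributes epsilon.
From L' -> F ; +: add FIRST(F) = { +, ;, id }.
Union: FIRST(L') = { +, ;, id, epsilon }.

{ +, ;, id, epsilon }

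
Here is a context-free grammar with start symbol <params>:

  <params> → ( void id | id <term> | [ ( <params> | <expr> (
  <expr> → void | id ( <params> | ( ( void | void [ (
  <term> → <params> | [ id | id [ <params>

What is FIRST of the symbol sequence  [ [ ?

{ [ }

[ is a terminal; add {[} and stop.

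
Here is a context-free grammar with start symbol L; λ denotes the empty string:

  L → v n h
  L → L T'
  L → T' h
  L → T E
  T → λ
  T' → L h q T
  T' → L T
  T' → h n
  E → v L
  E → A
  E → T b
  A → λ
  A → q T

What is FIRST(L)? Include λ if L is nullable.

{ b, h, q, v, λ }

L → v n h contributes {v}.
From L → L T': L, T' nullable, take FIRST(L) ∪ FIRST(T') = { b, h, q, v }; also λ since the whole RHS is nullable.
From L → T' h: T' nullable, take FIRST(T') ∪ {h} = { b, h, q, v }.
From L → T E: T, E nullable, take FIRST(T) ∪ FIRST(E) = { b, q, v }; also λ since the whole RHS is nullable.
Union: FIRST(L) = { b, h, q, v, λ }.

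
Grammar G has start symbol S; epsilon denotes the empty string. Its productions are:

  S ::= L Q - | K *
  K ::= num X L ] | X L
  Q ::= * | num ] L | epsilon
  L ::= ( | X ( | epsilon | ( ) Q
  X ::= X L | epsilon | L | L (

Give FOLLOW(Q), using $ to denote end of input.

{ (, *, -, ], num }

In S ::= L Q -: add FIRST(-) = { - }.
In L ::= ( ) Q: Q is at the end, add FOLLOW(L) = { (, *, -, ], num }.
Union: FOLLOW(Q) = { (, *, -, ], num }.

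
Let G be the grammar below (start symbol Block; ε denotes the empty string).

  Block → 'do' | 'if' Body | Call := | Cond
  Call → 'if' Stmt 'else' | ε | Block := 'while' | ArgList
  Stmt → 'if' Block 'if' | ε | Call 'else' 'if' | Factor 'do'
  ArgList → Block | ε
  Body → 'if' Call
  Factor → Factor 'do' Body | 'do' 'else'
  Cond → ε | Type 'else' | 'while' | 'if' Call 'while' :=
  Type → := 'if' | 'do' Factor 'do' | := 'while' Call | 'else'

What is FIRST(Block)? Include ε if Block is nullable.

Block → 'do' contributes {'do'}.
Block → 'if' Body contributes {'if'}.
From Block → Call :=: Call nullable, take FIRST(Call) ∪ {:=} = { 'do', 'else', 'if', 'while', := }.
From Block → Cond: add FIRST(Cond) = { 'do', 'else', 'if', 'while', :=, ε } (including ε since Cond is nullable).
Union: FIRST(Block) = { 'do', 'else', 'if', 'while', :=, ε }.

{ 'do', 'else', 'if', 'while', :=, ε }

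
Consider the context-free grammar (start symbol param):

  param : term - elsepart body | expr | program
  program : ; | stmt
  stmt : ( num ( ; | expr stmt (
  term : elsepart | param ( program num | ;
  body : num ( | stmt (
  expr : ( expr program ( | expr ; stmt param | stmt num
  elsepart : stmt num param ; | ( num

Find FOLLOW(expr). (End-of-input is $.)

{ $, (, ; }

In param : expr: expr is at the end, add FOLLOW(param) = { $, (, ; }.
In stmt : expr stmt (: add FIRST(stmt () = { ( }.
In expr : ( expr program (: add FIRST(program () = { (, ; }.
In expr : expr ; stmt param: add FIRST(; stmt param) = { ; }.
Union: FOLLOW(expr) = { $, (, ; }.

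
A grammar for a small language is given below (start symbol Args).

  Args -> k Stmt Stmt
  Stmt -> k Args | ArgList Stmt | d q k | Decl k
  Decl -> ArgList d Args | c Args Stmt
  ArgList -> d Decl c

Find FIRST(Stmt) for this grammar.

{ c, d, k }

Stmt -> k Args contributes {k}.
From Stmt -> ArgList Stmt: add FIRST(ArgList) = { d }.
Stmt -> d q k contributes {d}.
From Stmt -> Decl k: add FIRST(Decl) = { c, d }.
Union: FIRST(Stmt) = { c, d, k }.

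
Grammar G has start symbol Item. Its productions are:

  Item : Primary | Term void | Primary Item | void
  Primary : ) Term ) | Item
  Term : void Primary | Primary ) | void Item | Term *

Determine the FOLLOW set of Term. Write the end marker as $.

{ ), *, void }

In Item : Term void: add FIRST(void) = { void }.
In Primary : ) Term ): add FIRST()) = { ) }.
In Term : Term *: add FIRST(*) = { * }.
Union: FOLLOW(Term) = { ), *, void }.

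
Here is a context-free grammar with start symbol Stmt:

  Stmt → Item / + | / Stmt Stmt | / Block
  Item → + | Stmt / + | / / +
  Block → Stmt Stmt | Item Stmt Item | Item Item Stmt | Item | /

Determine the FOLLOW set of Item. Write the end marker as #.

{ #, +, / }

In Stmt → Item / +: add FIRST(/ +) = { / }.
In Block → Item Stmt Item: add FIRST(Stmt Item) = { +, / }.
In Block → Item Stmt Item: Item is at the end, add FOLLOW(Block) = { #, +, / }.
In Block → Item Item Stmt: add FIRST(Item Stmt) = { +, / }.
In Block → Item Item Stmt: add FIRST(Stmt) = { +, / }.
In Block → Item: Item is at the end, add FOLLOW(Block) = { #, +, / }.
Union: FOLLOW(Item) = { #, +, / }.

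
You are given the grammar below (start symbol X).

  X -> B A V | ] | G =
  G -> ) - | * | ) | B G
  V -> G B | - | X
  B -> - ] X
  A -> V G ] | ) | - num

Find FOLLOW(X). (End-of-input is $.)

X is the start symbol, so $ ∈ FOLLOW(X).
In V -> X: X is at the end, add FOLLOW(V) = { $, ), *, -, ] }.
In B -> - ] X: X is at the end, add FOLLOW(B) = { $, ), *, -, ] }.
Union: FOLLOW(X) = { $, ), *, -, ] }.

{ $, ), *, -, ] }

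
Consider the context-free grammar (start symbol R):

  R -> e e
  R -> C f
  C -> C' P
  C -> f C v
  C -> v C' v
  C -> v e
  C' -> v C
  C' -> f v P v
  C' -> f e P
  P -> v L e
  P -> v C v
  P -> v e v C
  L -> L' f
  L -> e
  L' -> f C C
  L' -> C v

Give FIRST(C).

From C -> C' P: add FIRST(C') = { f, v }.
C -> f C v contributes {f}.
C -> v C' v contributes {v}.
C -> v e contributes {v}.
Union: FIRST(C) = { f, v }.

{ f, v }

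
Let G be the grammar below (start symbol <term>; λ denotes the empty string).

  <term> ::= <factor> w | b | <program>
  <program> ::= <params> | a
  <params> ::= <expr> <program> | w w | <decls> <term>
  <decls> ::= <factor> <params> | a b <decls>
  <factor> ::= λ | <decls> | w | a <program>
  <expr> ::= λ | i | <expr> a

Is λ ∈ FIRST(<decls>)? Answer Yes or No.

Nullable nonterminals: <expr>, <factor>.
No production of <decls> has an RHS whose symbols are all nullable, so <decls> is not nullable.

No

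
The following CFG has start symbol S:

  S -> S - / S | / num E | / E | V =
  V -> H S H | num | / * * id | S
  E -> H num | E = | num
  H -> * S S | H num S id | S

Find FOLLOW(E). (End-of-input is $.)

In S -> / num E: E is at the end, add FOLLOW(S) = { $, *, -, /, =, id, num }.
In S -> / E: E is at the end, add FOLLOW(S) = { $, *, -, /, =, id, num }.
In E -> E =: add FIRST(=) = { = }.
Union: FOLLOW(E) = { $, *, -, /, =, id, num }.

{ $, *, -, /, =, id, num }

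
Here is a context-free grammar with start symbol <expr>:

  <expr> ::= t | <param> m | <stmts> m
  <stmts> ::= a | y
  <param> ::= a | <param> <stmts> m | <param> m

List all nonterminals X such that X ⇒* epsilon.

No nonterminal has an empty production or an RHS whose symbols are all nullable.

{ } (none)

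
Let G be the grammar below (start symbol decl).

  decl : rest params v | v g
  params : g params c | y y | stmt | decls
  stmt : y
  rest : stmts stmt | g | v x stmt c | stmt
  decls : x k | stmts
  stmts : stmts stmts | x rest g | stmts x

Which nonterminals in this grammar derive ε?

{ } (none)

No nonterminal has an empty production or an RHS whose symbols are all nullable.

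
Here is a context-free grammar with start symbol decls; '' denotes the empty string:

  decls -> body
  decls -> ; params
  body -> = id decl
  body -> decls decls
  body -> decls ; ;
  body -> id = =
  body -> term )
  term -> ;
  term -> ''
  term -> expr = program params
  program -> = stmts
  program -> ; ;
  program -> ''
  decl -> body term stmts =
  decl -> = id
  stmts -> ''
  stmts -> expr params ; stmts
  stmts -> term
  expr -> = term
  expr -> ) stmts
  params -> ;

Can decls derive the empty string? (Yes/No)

Nullable nonterminals: program, stmts, term.
No production of decls has an RHS whose symbols are all nullable, so decls is not nullable.

No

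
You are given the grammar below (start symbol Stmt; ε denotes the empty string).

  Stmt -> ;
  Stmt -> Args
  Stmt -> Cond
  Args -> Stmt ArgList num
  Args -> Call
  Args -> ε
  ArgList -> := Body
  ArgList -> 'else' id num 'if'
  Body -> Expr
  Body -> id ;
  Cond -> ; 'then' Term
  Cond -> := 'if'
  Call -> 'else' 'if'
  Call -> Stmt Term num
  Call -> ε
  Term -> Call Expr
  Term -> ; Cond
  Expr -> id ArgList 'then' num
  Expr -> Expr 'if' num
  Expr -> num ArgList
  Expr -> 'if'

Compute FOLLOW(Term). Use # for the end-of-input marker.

{ #, 'else', 'if', :=, ;, id, num }

In Cond -> ; 'then' Term: Term is at the end, add FOLLOW(Cond) = { #, 'else', 'if', :=, ;, id, num }.
In Call -> Stmt Term num: add FIRST(num) = { num }.
Union: FOLLOW(Term) = { #, 'else', 'if', :=, ;, id, num }.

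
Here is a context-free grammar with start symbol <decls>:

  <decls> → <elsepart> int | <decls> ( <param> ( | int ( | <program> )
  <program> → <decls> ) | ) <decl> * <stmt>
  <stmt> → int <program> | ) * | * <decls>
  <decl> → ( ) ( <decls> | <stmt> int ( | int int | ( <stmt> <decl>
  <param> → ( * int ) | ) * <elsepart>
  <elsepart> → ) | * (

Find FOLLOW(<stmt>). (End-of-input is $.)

{ (, ), *, int }

In <program> → ) <decl> * <stmt>: <stmt> is at the end, add FOLLOW(<program>) = { (, ), *, int }.
In <decl> → <stmt> int (: add FIRST(int () = { int }.
In <decl> → ( <stmt> <decl>: add FIRST(<decl>) = { (, ), *, int }.
Union: FOLLOW(<stmt>) = { (, ), *, int }.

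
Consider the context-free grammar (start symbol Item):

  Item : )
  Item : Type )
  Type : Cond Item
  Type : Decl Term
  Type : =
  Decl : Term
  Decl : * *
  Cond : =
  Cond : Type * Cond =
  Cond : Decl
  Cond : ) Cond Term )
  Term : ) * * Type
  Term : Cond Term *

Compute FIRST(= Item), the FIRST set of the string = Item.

{ = }

= is a terminal; add {=} and stop.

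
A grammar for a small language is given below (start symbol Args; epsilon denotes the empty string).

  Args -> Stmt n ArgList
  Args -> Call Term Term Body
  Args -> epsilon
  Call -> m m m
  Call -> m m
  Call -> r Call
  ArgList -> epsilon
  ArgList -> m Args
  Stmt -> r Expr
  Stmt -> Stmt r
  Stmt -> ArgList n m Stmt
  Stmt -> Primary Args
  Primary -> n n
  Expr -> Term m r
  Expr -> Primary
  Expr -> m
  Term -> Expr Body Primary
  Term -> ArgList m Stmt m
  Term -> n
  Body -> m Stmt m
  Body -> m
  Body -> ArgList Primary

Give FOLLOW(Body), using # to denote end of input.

{ #, m, n, r }

In Args -> Call Term Term Body: Body is at the end, add FOLLOW(Args) = { #, m, n, r }.
In Term -> Expr Body Primary: add FIRST(Primary) = { n }.
Union: FOLLOW(Body) = { #, m, n, r }.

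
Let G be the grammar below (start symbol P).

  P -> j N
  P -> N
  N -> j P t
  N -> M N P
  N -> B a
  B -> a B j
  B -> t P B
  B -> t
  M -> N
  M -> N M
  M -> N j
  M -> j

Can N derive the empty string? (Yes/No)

No nonterminal in this grammar is nullable.
No production of N has an RHS whose symbols are all nullable, so N is not nullable.

No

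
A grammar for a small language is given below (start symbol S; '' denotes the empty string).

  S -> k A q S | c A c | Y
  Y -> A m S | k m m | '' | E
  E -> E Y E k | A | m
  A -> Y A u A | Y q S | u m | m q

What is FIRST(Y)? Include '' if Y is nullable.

From Y -> A m S: add FIRST(A) = { k, m, q, u }.
Y -> k m m contributes {k}.
Y -> '' contributes ''.
From Y -> E: add FIRST(E) = { k, m, q, u }.
Union: FIRST(Y) = { k, m, q, u, '' }.

{ k, m, q, u, '' }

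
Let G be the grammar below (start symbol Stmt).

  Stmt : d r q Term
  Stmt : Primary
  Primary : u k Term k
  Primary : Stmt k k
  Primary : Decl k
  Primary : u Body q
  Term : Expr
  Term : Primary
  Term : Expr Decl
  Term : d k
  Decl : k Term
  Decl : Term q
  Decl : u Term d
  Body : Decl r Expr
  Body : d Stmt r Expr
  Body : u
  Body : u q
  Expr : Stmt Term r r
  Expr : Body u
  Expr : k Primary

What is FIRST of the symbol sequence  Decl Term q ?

{ d, k, u }

Add FIRST(Decl) = { d, k, u }; Decl is not nullable, stop.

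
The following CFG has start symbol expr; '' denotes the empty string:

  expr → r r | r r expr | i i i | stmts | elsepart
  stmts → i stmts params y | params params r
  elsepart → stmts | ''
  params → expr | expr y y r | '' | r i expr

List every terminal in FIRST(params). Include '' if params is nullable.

From params → expr: add FIRST(expr) = { i, r, y, '' } (including '' since expr is nullable).
From params → expr y y r: expr nullable, take FIRST(expr) ∪ {y} = { i, r, y }.
params → '' contributes ''.
params → r i expr contributes {r}.
Union: FIRST(params) = { i, r, y, '' }.

{ i, r, y, '' }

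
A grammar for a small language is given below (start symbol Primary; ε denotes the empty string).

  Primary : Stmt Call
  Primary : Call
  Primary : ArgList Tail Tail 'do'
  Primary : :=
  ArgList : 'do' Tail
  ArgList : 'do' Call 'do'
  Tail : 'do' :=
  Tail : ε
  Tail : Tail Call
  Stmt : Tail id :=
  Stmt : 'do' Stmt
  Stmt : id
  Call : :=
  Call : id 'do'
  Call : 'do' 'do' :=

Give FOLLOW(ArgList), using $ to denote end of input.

{ 'do', :=, id }

In Primary : ArgList Tail Tail 'do': add FIRST(Tail Tail 'do') = { 'do', :=, id }.
Union: FOLLOW(ArgList) = { 'do', :=, id }.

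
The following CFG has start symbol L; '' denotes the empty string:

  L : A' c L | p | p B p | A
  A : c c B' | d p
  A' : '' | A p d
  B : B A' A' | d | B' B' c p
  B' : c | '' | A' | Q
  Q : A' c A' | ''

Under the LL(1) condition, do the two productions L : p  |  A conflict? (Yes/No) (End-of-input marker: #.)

FIRST(p) = { p } and FIRST(A) = { c, d }.
The FIRST sets are disjoint and neither alternative is nullable — no conflict.

No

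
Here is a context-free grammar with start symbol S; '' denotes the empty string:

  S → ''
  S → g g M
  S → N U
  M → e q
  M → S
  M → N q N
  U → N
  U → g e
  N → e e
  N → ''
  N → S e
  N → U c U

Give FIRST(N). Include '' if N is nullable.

{ c, e, g, '' }

N → e e contributes {e}.
N → '' contributes ''.
From N → S e: S nullable, take FIRST(S) ∪ {e} = { c, e, g }.
From N → U c U: U nullable, take FIRST(U) ∪ {c} = { c, e, g }.
Union: FIRST(N) = { c, e, g, '' }.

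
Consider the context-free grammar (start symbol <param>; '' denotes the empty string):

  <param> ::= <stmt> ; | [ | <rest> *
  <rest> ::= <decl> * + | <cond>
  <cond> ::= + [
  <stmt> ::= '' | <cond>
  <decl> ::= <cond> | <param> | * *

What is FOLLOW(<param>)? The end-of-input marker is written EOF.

<param> is the start symbol, so EOF ∈ FOLLOW(<param>).
In <decl> ::= <param>: <param> is at the end, add FOLLOW(<decl>) = { * }.
Union: FOLLOW(<param>) = { EOF, * }.

{ EOF, * }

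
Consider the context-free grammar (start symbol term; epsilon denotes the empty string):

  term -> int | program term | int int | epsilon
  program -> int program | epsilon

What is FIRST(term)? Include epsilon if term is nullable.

term -> int contributes {int}.
From term -> program term: program, term nullable, take FIRST(program) ∪ FIRST(term) = { int }; also epsilon since the whole RHS is nullable.
term -> int int contributes {int}.
term -> epsilon contributes epsilon.
Union: FIRST(term) = { int, epsilon }.

{ int, epsilon }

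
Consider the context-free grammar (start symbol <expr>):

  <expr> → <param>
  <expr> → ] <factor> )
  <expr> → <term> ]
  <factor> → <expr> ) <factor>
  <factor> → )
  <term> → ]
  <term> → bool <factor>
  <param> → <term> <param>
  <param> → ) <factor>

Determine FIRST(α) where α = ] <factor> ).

{ ] }

] is a terminal; add {]} and stop.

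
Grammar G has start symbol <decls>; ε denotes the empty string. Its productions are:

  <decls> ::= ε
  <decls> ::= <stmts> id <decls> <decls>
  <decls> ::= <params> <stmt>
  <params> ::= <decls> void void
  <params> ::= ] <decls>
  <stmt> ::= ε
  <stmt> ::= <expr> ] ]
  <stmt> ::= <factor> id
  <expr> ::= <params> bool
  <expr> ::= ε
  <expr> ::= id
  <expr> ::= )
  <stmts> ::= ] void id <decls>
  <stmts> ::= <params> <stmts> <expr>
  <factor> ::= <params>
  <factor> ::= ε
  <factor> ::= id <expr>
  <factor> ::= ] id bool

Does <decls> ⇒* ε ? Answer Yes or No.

Yes

<decls> has an ε-production, so <decls> ⇒ ε.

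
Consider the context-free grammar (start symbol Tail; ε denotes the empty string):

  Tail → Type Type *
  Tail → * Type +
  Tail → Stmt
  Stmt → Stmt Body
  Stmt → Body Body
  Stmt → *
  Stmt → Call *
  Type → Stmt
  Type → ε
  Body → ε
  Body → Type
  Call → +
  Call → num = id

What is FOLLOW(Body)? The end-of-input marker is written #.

{ #, *, +, num }

In Stmt → Stmt Body: Body is at the end, add FOLLOW(Stmt) = { #, *, +, num }.
In Stmt → Body Body: add FIRST(Body)\{ε} = { *, +, num }.
  Since Body is nullable, also add FOLLOW(Stmt) = { #, *, +, num }.
In Stmt → Body Body: Body is at the end, add FOLLOW(Stmt) = { #, *, +, num }.
Union: FOLLOW(Body) = { #, *, +, num }.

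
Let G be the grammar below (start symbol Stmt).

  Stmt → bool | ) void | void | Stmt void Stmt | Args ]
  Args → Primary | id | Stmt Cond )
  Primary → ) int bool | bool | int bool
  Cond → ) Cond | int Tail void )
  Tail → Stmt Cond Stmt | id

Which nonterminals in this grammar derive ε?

No nonterminal has an empty production or an RHS whose symbols are all nullable.

{ } (none)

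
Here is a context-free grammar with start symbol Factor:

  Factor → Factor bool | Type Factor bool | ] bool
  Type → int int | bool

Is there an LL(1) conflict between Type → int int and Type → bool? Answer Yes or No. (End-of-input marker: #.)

No

FIRST(int int) = { int } and FIRST(bool) = { bool }.
The FIRST sets are disjoint and neither alternative is nullable — no conflict.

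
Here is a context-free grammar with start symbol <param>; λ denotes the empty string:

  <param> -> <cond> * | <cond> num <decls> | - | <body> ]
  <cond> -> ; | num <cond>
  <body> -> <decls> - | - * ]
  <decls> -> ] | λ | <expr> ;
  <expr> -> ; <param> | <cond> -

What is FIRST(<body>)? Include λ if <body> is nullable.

From <body> -> <decls> -: <decls> nullable, take FIRST(<decls>) ∪ {-} = { -, ;, ], num }.
<body> -> - * ] contributes {-}.
Union: FIRST(<body>) = { -, ;, ], num }.

{ -, ;, ], num }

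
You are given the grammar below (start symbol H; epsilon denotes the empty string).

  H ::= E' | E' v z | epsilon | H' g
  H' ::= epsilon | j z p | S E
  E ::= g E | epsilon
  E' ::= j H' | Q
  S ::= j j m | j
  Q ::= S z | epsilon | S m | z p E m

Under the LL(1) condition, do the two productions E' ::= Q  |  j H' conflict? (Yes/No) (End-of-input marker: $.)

Yes

FIRST(Q) = { j, z, epsilon } and FIRST(j H') = { j }.
Both contain j, so the two alternatives are not disjoint — LL(1) conflict.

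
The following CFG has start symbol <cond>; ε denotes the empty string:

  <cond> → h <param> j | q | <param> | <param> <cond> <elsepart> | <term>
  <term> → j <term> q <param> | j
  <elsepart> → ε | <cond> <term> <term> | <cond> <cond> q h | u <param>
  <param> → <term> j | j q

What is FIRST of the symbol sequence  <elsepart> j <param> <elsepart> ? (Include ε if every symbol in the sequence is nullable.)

{ h, j, q, u }

Add FIRST(<elsepart>)\{ε} = { h, j, q, u }; <elsepart> is nullable, continue.
j is a terminal; add {j} and stop.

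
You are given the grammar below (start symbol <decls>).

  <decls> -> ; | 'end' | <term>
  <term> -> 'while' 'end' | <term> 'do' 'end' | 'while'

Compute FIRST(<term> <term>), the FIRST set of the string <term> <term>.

{ 'while' }

Add FIRST(<term>) = { 'while' }; <term> is not nullable, stop.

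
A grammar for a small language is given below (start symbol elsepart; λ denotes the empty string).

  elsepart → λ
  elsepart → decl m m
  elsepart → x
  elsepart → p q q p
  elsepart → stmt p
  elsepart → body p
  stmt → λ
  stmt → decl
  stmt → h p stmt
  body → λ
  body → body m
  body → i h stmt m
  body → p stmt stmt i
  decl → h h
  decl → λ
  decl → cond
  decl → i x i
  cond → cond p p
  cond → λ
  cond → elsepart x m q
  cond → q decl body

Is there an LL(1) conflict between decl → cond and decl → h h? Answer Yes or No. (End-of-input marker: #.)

FIRST(cond) = { h, i, m, p, q, x, λ } and FIRST(h h) = { h }.
Both contain h, so the two alternatives are not disjoint — LL(1) conflict.

Yes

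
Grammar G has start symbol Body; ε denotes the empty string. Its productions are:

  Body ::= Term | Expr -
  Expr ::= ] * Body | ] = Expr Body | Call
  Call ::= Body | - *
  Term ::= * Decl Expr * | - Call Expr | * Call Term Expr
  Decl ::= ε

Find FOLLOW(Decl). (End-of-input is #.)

In Term ::= * Decl Expr *: add FIRST(Expr *) = { *, -, ] }.
Union: FOLLOW(Decl) = { *, -, ] }.

{ *, -, ] }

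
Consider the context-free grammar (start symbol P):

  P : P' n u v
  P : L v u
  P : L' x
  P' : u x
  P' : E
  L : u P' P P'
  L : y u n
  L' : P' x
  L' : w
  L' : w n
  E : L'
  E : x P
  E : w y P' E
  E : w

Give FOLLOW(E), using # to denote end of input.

In P' : E: E is at the end, add FOLLOW(P') = { n, u, v, w, x, y }.
In E : w y P' E: E is at the end, add FOLLOW(E) = { n, u, v, w, x, y }.
Union: FOLLOW(E) = { n, u, v, w, x, y }.

{ n, u, v, w, x, y }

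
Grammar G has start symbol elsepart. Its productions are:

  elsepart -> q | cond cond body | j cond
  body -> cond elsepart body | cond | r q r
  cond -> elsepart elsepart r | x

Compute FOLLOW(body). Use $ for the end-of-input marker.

{ $, j, q, r, x }

In elsepart -> cond cond body: body is at the end, add FOLLOW(elsepart) = { $, j, q, r, x }.
In body -> cond elsepart body: body is at the end, add FOLLOW(body) = { $, j, q, r, x }.
Union: FOLLOW(body) = { $, j, q, r, x }.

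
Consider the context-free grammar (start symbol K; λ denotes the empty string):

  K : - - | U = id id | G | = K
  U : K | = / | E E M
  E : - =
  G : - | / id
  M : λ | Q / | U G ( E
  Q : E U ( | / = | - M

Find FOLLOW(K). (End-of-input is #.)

{ #, (, -, /, = }

K is the start symbol, so # ∈ FOLLOW(K).
In K : = K: K is at the end, add FOLLOW(K) = { #, (, -, /, = }.
In U : K: K is at the end, add FOLLOW(U) = { (, -, /, = }.
Union: FOLLOW(K) = { #, (, -, /, = }.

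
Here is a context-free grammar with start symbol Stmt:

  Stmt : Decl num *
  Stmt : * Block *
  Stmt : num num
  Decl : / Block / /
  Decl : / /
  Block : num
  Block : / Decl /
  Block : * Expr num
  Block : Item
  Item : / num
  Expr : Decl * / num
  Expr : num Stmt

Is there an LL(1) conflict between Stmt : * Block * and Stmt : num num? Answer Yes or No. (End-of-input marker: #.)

No

FIRST(* Block *) = { * } and FIRST(num num) = { num }.
The FIRST sets are disjoint and neither alternative is nullable — no conflict.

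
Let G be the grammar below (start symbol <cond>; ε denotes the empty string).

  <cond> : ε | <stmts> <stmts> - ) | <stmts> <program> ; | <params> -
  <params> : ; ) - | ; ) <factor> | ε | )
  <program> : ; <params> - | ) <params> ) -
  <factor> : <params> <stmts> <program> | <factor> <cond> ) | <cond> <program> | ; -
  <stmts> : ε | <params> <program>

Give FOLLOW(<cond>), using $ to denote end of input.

{ $, ), ; }

<cond> is the start symbol, so $ ∈ FOLLOW(<cond>).
In <factor> : <factor> <cond> ): add FIRST()) = { ) }.
In <factor> : <cond> <program>: add FIRST(<program>) = { ), ; }.
Union: FOLLOW(<cond>) = { $, ), ; }.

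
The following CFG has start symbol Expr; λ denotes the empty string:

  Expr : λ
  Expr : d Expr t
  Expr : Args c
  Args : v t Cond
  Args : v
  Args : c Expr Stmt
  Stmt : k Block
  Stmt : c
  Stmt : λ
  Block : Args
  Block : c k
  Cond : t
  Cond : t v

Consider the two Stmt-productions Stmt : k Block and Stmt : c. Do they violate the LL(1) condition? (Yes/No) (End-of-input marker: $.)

No

FIRST(k Block) = { k } and FIRST(c) = { c }.
The FIRST sets are disjoint and neither alternative is nullable — no conflict.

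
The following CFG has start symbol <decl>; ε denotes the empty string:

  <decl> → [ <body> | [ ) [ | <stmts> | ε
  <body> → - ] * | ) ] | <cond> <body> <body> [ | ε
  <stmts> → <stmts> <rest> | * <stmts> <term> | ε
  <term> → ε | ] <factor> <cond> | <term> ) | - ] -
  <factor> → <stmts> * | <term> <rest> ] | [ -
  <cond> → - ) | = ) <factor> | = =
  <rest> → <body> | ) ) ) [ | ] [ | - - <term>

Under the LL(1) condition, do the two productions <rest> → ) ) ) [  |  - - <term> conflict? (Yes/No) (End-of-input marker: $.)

No

FIRST() ) ) [) = { ) } and FIRST(- - <term>) = { - }.
The FIRST sets are disjoint and neither alternative is nullable — no conflict.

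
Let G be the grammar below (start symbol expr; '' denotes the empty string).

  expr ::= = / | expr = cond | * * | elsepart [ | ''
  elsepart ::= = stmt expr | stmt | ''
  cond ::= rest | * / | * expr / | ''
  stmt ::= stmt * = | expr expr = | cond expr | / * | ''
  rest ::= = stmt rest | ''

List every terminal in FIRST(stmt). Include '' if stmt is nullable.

{ *, /, =, [, '' }

From stmt ::= stmt * =: stmt nullable, take FIRST(stmt) ∪ {*} = { *, /, =, [ }.
From stmt ::= expr expr =: expr, expr nullable, take FIRST(expr) ∪ FIRST(expr) ∪ {=} = { *, /, =, [ }.
From stmt ::= cond expr: cond, expr nullable, take FIRST(cond) ∪ FIRST(expr) = { *, /, =, [ }; also '' since the whole RHS is nullable.
stmt ::= / * contributes {/}.
stmt ::= '' contributes ''.
Union: FIRST(stmt) = { *, /, =, [, '' }.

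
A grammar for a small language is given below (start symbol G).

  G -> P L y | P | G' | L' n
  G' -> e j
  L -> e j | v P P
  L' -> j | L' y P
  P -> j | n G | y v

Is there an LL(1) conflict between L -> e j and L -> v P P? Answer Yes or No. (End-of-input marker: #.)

No

FIRST(e j) = { e } and FIRST(v P P) = { v }.
The FIRST sets are disjoint and neither alternative is nullable — no conflict.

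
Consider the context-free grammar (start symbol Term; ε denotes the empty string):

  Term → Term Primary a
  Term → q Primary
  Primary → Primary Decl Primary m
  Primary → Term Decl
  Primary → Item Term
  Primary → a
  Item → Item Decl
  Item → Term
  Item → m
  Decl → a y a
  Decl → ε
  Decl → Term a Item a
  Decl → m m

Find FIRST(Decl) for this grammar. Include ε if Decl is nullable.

Decl → a y a contributes {a}.
Decl → ε contributes ε.
From Decl → Term a Item a: add FIRST(Term) = { q }.
Decl → m m contributes {m}.
Union: FIRST(Decl) = { a, m, q, ε }.

{ a, m, q, ε }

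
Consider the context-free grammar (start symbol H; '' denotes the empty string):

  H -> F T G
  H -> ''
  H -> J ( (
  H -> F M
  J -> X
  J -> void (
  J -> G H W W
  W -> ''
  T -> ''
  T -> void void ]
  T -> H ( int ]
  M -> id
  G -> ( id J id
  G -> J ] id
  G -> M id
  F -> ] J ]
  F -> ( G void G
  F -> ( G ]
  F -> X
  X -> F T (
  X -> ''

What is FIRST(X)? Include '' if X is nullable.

From X -> F T (: F, T nullable, take FIRST(F) ∪ FIRST(T) ∪ {(} = { (, ], id, void }.
X -> '' contributes ''.
Union: FIRST(X) = { (, ], id, void, '' }.

{ (, ], id, void, '' }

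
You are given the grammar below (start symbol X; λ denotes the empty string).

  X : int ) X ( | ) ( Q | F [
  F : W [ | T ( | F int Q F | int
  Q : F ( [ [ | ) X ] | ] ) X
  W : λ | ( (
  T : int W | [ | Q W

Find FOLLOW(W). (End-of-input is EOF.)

In F : W [: add FIRST([) = { [ }.
In T : int W: W is at the end, add FOLLOW(T) = { ( }.
In T : Q W: W is at the end, add FOLLOW(T) = { ( }.
Union: FOLLOW(W) = { (, [ }.

{ (, [ }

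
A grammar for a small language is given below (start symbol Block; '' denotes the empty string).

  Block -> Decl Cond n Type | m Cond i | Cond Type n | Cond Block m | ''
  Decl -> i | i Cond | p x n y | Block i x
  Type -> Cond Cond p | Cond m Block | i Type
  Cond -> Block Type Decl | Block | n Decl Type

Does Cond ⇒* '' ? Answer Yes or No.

Cond -> Block and each of Block is nullable, so Cond ⇒* ''.

Yes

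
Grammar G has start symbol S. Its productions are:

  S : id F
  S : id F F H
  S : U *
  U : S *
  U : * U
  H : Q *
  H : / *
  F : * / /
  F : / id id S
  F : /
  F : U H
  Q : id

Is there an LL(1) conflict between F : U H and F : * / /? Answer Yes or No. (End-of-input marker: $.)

FIRST(U H) = { *, id } and FIRST(* / /) = { * }.
Both contain *, so the two alternatives are not disjoint — LL(1) conflict.

Yes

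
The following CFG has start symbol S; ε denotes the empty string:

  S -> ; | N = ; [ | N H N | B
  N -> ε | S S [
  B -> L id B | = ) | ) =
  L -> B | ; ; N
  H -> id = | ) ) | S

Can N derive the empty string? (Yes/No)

Yes

N has an ε-production, so N ⇒ ε.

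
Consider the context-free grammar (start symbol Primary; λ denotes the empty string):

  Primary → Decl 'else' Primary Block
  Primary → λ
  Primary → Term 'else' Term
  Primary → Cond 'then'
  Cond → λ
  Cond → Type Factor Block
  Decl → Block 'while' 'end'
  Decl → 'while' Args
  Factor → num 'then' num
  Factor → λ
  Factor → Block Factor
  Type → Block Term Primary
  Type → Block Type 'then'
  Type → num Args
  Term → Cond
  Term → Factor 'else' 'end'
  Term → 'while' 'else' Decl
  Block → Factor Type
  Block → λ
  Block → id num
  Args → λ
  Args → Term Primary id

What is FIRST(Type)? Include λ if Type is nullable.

From Type → Block Term Primary: Block, Term, Primary nullable, take FIRST(Block) ∪ FIRST(Term) ∪ FIRST(Primary) = { 'else', 'then', 'while', id, num }; also λ since the whole RHS is nullable.
From Type → Block Type 'then': Block, Type nullable, take FIRST(Block) ∪ FIRST(Type) ∪ {'then'} = { 'else', 'then', 'while', id, num }.
Type → num Args contributes {num}.
Union: FIRST(Type) = { 'else', 'then', 'while', id, num, λ }.

{ 'else', 'then', 'while', id, num, λ }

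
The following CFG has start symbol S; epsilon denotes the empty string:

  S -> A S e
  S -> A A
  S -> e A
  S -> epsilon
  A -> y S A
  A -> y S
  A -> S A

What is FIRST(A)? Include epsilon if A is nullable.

{ e, y }

A -> y S A contributes {y}.
A -> y S contributes {y}.
From A -> S A: S nullable, take FIRST(S) ∪ FIRST(A) = { e, y }.
Union: FIRST(A) = { e, y }.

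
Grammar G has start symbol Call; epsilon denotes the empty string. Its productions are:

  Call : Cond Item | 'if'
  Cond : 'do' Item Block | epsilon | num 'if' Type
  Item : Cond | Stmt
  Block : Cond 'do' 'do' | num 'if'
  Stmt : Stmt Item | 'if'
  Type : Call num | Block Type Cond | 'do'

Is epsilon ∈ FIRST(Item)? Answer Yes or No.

Item : Cond and each of Cond is nullable, so Item ⇒* epsilon.

Yes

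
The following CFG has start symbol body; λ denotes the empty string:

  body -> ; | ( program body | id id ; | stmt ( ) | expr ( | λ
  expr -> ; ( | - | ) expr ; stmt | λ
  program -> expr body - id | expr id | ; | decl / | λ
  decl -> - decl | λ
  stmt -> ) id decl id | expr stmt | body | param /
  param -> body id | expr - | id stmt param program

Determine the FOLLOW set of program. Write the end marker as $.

{ $, (, ), -, /, ;, id }

In body -> ( program body: add FIRST(body)\{λ} = { (, ), -, ;, id }.
  Since body is nullable, also add FOLLOW(body) = { $, (, ), -, ;, id }.
In param -> id stmt param program: program is at the end, add FOLLOW(param) = { (, ), -, /, ;, id }.
Union: FOLLOW(program) = { $, (, ), -, /, ;, id }.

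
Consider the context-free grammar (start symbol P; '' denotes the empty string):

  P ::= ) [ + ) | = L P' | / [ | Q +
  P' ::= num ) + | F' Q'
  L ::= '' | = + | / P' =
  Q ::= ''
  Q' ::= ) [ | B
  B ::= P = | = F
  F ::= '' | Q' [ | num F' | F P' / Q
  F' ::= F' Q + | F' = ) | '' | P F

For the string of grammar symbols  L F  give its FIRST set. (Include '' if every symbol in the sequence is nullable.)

{ ), +, /, =, num, '' }

Add FIRST(L)\{''} = { /, = }; L is nullable, continue.
Add FIRST(F)\{''} = { ), +, /, =, num }; F is nullable, continue.
Every symbol is nullable, so include ''.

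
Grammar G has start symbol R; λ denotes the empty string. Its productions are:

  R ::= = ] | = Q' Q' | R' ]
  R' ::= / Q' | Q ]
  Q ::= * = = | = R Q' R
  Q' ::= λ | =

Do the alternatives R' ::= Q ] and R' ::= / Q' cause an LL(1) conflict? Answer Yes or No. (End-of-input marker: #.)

FIRST(Q ]) = { *, = } and FIRST(/ Q') = { / }.
The FIRST sets are disjoint and neither alternative is nullable — no conflict.

No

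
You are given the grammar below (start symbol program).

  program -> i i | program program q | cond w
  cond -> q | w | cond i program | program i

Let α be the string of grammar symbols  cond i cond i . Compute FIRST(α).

{ i, q, w }

Add FIRST(cond) = { i, q, w }; cond is not nullable, stop.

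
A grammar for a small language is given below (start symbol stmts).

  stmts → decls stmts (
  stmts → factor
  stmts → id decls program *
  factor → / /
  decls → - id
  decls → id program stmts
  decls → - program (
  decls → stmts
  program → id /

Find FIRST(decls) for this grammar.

{ -, /, id }

decls → - id contributes {-}.
decls → id program stmts contributes {id}.
decls → - program ( contributes {-}.
From decls → stmts: add FIRST(stmts) = { -, /, id }.
Union: FIRST(decls) = { -, /, id }.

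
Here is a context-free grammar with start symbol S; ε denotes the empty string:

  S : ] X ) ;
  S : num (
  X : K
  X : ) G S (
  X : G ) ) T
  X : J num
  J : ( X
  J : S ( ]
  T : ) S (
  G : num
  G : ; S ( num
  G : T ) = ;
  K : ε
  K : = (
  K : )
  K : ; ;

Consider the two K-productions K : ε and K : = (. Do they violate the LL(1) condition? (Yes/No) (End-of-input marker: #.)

No

FIRST(ε) = { ε } and FIRST(= () = { = }.
The first is nullable but FOLLOW(K) = { ), num } is disjoint from FIRST of the second.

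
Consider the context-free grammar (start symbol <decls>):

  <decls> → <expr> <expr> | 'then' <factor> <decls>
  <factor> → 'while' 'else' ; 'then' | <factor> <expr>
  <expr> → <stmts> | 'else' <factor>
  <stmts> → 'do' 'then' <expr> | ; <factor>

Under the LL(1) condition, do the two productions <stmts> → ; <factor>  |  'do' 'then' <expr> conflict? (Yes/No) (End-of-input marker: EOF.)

No

FIRST(; <factor>) = { ; } and FIRST('do' 'then' <expr>) = { 'do' }.
The FIRST sets are disjoint and neither alternative is nullable — no conflict.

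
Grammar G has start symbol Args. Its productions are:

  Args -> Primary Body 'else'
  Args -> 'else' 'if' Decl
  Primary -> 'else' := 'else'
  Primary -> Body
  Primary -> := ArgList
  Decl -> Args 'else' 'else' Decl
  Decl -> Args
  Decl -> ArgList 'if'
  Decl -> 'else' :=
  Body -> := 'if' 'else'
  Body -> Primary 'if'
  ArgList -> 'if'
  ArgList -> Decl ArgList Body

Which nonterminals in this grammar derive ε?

No nonterminal has an empty production or an RHS whose symbols are all nullable.

{ } (none)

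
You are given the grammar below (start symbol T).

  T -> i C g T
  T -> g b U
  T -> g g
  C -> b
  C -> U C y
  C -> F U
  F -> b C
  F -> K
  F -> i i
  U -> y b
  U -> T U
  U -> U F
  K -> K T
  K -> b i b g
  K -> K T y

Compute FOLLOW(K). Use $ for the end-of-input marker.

In F -> K: K is at the end, add FOLLOW(F) = { $, b, g, i, y }.
In K -> K T: add FIRST(T) = { g, i }.
In K -> K T y: add FIRST(T y) = { g, i }.
Union: FOLLOW(K) = { $, b, g, i, y }.

{ $, b, g, i, y }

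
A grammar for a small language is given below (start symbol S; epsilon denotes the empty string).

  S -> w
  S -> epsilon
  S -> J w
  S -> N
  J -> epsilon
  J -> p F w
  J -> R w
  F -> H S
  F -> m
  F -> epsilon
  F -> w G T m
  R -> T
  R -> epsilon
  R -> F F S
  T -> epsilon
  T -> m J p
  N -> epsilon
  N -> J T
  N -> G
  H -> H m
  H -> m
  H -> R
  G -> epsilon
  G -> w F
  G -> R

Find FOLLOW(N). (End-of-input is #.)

{ #, m, p, w }

In S -> N: N is at the end, add FOLLOW(S) = { #, m, p, w }.
Union: FOLLOW(N) = { #, m, p, w }.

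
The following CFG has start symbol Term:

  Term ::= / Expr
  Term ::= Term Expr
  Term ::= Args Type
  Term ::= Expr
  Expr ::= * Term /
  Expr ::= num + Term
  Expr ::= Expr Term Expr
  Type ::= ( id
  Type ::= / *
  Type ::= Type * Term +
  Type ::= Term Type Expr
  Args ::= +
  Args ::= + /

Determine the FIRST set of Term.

{ *, +, /, num }

Term ::= / Expr contributes {/}.
From Term ::= Term Expr: add FIRST(Term) = { *, +, /, num }.
From Term ::= Args Type: add FIRST(Args) = { + }.
From Term ::= Expr: add FIRST(Expr) = { *, num }.
Union: FIRST(Term) = { *, +, /, num }.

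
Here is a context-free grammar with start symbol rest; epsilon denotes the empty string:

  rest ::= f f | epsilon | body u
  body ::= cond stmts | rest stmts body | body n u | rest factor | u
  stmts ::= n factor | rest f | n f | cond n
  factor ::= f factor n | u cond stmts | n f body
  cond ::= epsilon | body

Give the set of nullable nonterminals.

{ cond, rest }

Directly nullable (have an epsilon-production): rest, cond.
No other nonterminal has a production whose RHS symbols are all nullable.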